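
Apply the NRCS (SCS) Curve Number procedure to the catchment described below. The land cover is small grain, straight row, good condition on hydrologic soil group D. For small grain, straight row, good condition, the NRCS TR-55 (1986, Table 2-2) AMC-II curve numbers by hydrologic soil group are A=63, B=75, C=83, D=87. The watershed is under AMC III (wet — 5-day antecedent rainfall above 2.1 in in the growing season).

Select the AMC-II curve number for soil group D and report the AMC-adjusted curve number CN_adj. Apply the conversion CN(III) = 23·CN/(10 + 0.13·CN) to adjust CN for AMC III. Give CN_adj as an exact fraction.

NRCS table: small grain, straight row, good condition, soil group D → CN(II) = 87
CN(III) from CN(II)=87: (23·87)/(10 + 0.13·87) = 200100/2131 ≈ 93.900

CN_adj = 200100/2131 ≈ 93.900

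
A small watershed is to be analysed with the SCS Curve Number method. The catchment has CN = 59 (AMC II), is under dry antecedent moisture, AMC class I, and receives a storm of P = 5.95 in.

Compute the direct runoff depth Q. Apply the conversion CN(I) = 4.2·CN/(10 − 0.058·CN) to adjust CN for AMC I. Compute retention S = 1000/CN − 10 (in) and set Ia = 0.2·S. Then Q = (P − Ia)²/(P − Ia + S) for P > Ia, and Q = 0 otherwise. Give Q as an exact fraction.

Dry (AMC I): CN(I) = 4.2·59/(10 − 0.058·59) = (1239/5)/(3289/500) = 123900/3289 ≈ 37.671
Retention S: 1000/CN − 10 with CN=37.671 → S = 20500/1239 ≈ 16.546 in
Ia = 0.2S: 0.2·16.546 = 3.309 in (exactly 4100/1239)
Excess rainfall: 5.950 − 3.309 = 2.641 in; P > Ia so Q > 0
Q = (65441/24780)²/((65441/24780) + 20500/1239) = (4282524481/614048400)/(475441/24780) = 4282524481/11781427980 in ≈ 0.363 in

Q = 4282524481/11781427980 in ≈ 0.363 in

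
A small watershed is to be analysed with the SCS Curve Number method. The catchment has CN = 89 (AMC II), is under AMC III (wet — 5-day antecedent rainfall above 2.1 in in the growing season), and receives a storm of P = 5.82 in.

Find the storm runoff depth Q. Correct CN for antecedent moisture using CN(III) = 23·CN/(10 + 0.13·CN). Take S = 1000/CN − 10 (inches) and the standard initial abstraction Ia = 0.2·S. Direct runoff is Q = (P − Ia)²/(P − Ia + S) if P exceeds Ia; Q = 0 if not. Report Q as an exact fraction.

Wet (AMC III): CN(III) = 23·89/(10 + 0.13·89) = 2047/(2157/100) = 204700/2157 ≈ 94.900
Max retention: S = 1000/(204700/2157) − 10 = 1100/2047 in (≈ 0.537 in)
Initial abstraction Ia = S/5 = (1100/2047)/5 = 220/2047 ≈ 0.107 in
Excess rainfall: 5.820 − 0.107 = 5.713 in; P > Ia so Q > 0
Q: (584677/102350)² ÷ (639677/102350) = 341847194329/65470940950 in (≈ 5.221 in)

Q = 341847194329/65470940950 in ≈ 5.221 in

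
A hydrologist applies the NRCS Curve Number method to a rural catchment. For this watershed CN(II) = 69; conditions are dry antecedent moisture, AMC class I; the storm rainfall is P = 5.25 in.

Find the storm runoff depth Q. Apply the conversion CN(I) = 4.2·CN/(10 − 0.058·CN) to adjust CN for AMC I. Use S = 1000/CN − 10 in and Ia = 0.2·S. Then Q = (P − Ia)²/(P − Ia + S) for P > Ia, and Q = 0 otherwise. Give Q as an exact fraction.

Q = 325044841/463848084 in ≈ 0.701 in

Dry (AMC I): CN(I) = 4.2·69/(10 − 0.058·69) = (1449/5)/(2999/500) = 144900/2999 ≈ 48.316
Retention S: 1000/CN − 10 with CN=48.316 → S = 15500/1449 ≈ 10.697 in
Ia = 0.2S: 0.2·10.697 = 2.139 in (exactly 3100/1449)
P − Ia = 5.250 − 2.139 = 18029/5796 ≈ 3.111 in (> 0, runoff occurs)
Q = (18029/5796)²/((18029/5796) + 15500/1449) = (325044841/33593616)/(80029/5796) = 325044841/463848084 in ≈ 0.701 in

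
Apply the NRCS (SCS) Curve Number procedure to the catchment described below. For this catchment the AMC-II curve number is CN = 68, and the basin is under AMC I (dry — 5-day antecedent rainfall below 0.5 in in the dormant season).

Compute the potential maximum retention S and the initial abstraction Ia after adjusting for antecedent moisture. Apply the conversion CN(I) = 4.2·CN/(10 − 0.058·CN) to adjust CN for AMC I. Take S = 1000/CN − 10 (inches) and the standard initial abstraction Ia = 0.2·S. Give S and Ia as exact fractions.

S = 4000/357 in ≈ 11.204 in; Ia = 800/357 in ≈ 2.241 in

CN(I) from CN(II)=68: (4.2·68)/(10 − 0.058·68) = 35700/757 ≈ 47.160
S = 1000/(35700/757) − 10 = 4000/357 in ≈ 11.204 in
Ia = 0.2S: 0.2·11.204 = 2.241 in (exactly 800/357)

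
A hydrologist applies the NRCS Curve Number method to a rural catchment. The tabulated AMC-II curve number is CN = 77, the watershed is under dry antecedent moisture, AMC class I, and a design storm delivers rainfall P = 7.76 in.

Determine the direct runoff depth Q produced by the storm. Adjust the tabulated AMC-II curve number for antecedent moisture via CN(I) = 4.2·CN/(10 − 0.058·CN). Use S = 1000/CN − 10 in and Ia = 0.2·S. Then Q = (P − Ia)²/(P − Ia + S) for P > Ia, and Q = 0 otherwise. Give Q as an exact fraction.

Dry (AMC I): CN(I) = 4.2·77/(10 − 0.058·77) = (1617/5)/(2767/500) = 161700/2767 ≈ 58.439
S = 1000/(161700/2767) − 10 = 11500/1617 in ≈ 7.112 in
Ia = 0.2·(11500/1617) = 2300/1617 in ≈ 1.422 in
Since P=7.760 > Ia=1.422: effective rainfall P−Ia = 256198/40425 in
Q = (256198/40425)²/((256198/40425) + 11500/1617) = (65637415204/1634180625)/(543698/40425) = 32818707602/10989495825 in ≈ 2.986 in

Q = 32818707602/10989495825 in ≈ 2.986 in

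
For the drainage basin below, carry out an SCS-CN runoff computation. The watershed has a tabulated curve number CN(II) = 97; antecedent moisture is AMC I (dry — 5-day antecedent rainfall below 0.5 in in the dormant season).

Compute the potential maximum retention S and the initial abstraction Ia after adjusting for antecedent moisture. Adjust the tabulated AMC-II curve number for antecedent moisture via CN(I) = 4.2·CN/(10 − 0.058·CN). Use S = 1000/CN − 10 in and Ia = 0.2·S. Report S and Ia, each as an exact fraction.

S = 500/679 in ≈ 0.736 in; Ia = 100/679 in ≈ 0.147 in

Adjust CN=97 to AMC I: 4.2·97/(10 − 0.058·97) → (2037/5) ÷ (2187/500) = 67900/729 ≈ 93.141
Max retention: S = 1000/(67900/729) − 10 = 500/679 in (≈ 0.736 in)
Ia = 0.2S: 0.2·0.736 = 0.147 in (exactly 100/679)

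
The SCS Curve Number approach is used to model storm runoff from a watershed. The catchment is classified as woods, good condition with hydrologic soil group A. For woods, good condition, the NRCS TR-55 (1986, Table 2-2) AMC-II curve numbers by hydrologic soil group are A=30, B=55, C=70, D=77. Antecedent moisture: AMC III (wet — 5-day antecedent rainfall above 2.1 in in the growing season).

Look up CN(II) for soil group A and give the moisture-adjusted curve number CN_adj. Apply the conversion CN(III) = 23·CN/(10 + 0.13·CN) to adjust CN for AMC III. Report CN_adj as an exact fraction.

NRCS table: woods, good condition, soil group A → CN(II) = 30
Adjust CN=30 to AMC III: 23·30/(10 + 0.13·30) → 690 ÷ (139/10) = 6900/139 ≈ 49.640

CN_adj = 6900/139 ≈ 49.640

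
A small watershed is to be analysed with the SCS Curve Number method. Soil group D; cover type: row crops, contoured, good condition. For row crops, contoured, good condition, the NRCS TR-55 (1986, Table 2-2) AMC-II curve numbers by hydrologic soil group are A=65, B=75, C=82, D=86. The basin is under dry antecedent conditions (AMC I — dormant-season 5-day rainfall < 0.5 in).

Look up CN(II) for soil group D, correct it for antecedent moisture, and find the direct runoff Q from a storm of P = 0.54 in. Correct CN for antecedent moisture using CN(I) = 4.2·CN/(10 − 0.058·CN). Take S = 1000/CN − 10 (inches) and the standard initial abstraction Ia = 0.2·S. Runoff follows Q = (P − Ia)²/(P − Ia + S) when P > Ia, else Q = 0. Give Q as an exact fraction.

NRCS table: row crops, contoured, good condition, soil group D → CN(II) = 86
Dry (AMC I): CN(I) = 4.2·86/(10 − 0.058·86) = (1806/5)/(1253/250) = 12900/179 ≈ 72.067
Max retention: S = 1000/(12900/179) − 10 = 500/129 in (≈ 3.876 in)
Ia = 0.2·(500/129) = 100/129 in ≈ 0.775 in
P = 0.540 ≤ Ia = 0.775 in: entire storm abstracted, Q = 0.

Q = 0 in ≈ 0.000 in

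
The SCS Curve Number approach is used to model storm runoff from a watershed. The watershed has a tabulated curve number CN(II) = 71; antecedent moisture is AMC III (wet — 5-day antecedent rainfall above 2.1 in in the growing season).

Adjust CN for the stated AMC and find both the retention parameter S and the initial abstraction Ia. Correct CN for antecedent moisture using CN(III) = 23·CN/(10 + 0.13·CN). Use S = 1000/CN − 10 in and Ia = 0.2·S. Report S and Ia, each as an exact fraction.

S = 2900/1633 in ≈ 1.776 in; Ia = 580/1633 in ≈ 0.355 in

Adjust CN=71 to AMC III: 23·71/(10 + 0.13·71) → 1633 ÷ (1923/100) = 163300/1923 ≈ 84.919
Max retention: S = 1000/(163300/1923) − 10 = 2900/1633 in (≈ 1.776 in)
Ia = 0.2·(2900/1633) = 580/1633 in ≈ 0.355 in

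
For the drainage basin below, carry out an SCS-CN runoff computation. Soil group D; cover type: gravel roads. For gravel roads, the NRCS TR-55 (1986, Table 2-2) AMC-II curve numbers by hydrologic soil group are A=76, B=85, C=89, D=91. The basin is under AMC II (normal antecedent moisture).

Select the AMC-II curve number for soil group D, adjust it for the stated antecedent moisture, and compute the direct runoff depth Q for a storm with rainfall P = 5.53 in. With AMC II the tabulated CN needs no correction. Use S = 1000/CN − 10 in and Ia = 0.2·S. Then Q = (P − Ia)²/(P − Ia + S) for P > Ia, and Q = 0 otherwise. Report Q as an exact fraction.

Q = 2354481529/523459300 in ≈ 4.498 in

NRCS table: gravel roads, soil group D → CN(II) = 91
Average conditions: CN = 91 (no AMC adjustment).
S = 1000/91 − 10 = 90/91 in ≈ 0.989 in
Ia = 0.2S: 0.2·0.989 = 0.198 in (exactly 18/91)
Since P=5.530 > Ia=0.198: effective rainfall P−Ia = 48523/9100 in
Runoff Q = (P−Ia)²/(P−Ia+S) = (5.332)²/(5.332+0.989) = 2354481529/523459300 ≈ 4.498 in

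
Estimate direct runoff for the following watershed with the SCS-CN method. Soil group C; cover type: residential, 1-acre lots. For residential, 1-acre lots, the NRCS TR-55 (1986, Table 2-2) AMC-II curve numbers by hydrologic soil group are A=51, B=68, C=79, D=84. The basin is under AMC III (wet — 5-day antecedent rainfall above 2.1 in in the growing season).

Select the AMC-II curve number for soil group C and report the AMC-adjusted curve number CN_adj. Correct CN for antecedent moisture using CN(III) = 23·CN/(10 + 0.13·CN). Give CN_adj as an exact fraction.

CN_adj = 181700/2027 ≈ 89.640

NRCS table: residential, 1-acre lots, soil group C → CN(II) = 79
Adjust CN=79 to AMC III: 23·79/(10 + 0.13·79) → 1817 ÷ (2027/100) = 181700/2027 ≈ 89.640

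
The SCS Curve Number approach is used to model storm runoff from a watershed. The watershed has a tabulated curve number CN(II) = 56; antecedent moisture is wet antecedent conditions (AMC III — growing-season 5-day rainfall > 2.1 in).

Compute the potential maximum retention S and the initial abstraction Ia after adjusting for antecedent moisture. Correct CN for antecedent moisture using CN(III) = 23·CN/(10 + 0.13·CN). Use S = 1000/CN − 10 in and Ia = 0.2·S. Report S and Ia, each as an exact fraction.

Wet (AMC III): CN(III) = 23·56/(10 + 0.13·56) = 1288/(432/25) = 4025/54 ≈ 74.537
S = 1000/(4025/54) − 10 = 550/161 in ≈ 3.416 in
Initial abstraction Ia = S/5 = (550/161)/5 = 110/161 ≈ 0.683 in

S = 550/161 in ≈ 3.416 in; Ia = 110/161 in ≈ 0.683 in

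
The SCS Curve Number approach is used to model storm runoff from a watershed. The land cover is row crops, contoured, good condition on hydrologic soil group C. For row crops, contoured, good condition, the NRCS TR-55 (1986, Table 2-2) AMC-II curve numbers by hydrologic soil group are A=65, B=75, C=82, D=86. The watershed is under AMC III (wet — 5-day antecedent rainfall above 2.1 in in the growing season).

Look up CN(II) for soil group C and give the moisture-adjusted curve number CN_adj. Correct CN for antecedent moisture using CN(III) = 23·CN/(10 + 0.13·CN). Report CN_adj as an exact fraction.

NRCS table: row crops, contoured, good condition, soil group C → CN(II) = 82
CN(III) from CN(II)=82: (23·82)/(10 + 0.13·82) = 94300/1033 ≈ 91.288

CN_adj = 94300/1033 ≈ 91.288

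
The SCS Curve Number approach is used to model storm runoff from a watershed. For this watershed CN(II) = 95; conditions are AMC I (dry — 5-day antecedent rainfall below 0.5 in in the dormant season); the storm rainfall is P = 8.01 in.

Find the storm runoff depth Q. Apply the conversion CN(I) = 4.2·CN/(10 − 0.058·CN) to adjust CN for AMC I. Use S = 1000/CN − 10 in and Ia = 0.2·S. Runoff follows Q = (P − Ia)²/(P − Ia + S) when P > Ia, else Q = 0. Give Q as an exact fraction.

Q = 95851540801/14348000100 in ≈ 6.680 in

Adjust CN=95 to AMC I: 4.2·95/(10 − 0.058·95) → 399 ÷ (449/100) = 39900/449 ≈ 88.864
Max retention: S = 1000/(39900/449) − 10 = 500/399 in (≈ 1.253 in)
Ia = 0.2S: 0.2·1.253 = 0.251 in (exactly 100/399)
P − Ia = 8.010 − 0.251 = 309599/39900 ≈ 7.759 in (> 0, runoff occurs)
Runoff Q = (P−Ia)²/(P−Ia+S) = (7.759)²/(7.759+1.253) = 95851540801/14348000100 ≈ 6.680 in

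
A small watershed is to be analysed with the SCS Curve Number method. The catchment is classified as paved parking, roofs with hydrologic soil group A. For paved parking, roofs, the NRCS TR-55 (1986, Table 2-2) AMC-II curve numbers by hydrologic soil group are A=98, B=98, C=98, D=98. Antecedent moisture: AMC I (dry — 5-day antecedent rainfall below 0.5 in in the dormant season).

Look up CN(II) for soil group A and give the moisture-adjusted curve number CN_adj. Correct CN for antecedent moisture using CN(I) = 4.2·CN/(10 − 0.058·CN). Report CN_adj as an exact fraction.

CN_adj = 102900/1079 ≈ 95.366

NRCS table: paved parking, roofs, soil group A → CN(II) = 98
CN(I) from CN(II)=98: (4.2·98)/(10 − 0.058·98) = 102900/1079 ≈ 95.366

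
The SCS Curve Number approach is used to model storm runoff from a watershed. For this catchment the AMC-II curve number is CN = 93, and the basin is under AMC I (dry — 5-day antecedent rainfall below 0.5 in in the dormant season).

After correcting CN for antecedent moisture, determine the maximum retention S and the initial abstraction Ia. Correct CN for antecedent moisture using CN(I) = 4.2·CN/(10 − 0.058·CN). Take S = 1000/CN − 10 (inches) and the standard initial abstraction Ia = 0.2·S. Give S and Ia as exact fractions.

Adjust CN=93 to AMC I: 4.2·93/(10 − 0.058·93) → (1953/5) ÷ (2303/500) = 27900/329 ≈ 84.802
S = 1000/(27900/329) − 10 = 500/279 in ≈ 1.792 in
Ia = 0.2·(500/279) = 100/279 in ≈ 0.358 in

S = 500/279 in ≈ 1.792 in; Ia = 100/279 in ≈ 0.358 in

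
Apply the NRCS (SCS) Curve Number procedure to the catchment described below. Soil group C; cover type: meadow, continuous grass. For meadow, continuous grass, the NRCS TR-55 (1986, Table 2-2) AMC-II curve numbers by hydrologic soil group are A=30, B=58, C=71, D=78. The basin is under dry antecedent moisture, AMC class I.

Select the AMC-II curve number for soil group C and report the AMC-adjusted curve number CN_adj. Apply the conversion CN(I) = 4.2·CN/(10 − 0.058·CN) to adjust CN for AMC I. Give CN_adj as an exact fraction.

CN_adj = 149100/2941 ≈ 50.697

NRCS table: meadow, continuous grass, soil group C → CN(II) = 71
Adjust CN=71 to AMC I: 4.2·71/(10 − 0.058·71) → (1491/5) ÷ (2941/500) = 149100/2941 ≈ 50.697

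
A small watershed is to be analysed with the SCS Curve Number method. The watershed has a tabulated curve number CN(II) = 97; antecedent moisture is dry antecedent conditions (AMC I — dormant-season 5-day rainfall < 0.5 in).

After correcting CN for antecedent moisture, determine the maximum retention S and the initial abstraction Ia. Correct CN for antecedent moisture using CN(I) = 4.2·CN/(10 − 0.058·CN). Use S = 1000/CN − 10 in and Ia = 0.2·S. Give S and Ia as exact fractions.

S = 500/679 in ≈ 0.736 in; Ia = 100/679 in ≈ 0.147 in

Adjust CN=97 to AMC I: 4.2·97/(10 − 0.058·97) → (2037/5) ÷ (2187/500) = 67900/729 ≈ 93.141
S = 1000/(67900/729) − 10 = 500/679 in ≈ 0.736 in
Ia = 0.2S: 0.2·0.736 = 0.147 in (exactly 100/679)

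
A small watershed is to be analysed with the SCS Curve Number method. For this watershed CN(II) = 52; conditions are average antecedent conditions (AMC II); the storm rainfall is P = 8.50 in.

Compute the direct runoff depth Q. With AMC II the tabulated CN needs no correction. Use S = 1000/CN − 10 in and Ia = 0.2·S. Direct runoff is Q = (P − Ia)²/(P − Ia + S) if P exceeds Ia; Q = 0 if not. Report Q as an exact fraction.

Q = 29929/10738 in ≈ 2.787 in

AMC II — tabulated CN = 52 applies directly.
Max retention: S = 1000/52 − 10 = 120/13 in (≈ 9.231 in)
Ia = 0.2·(120/13) = 24/13 in ≈ 1.846 in
P − Ia = 8.500 − 1.846 = 173/26 ≈ 6.654 in (> 0, runoff occurs)
Q = (173/26)²/((173/26) + 120/13) = (29929/676)/(413/26) = 29929/10738 in ≈ 2.787 in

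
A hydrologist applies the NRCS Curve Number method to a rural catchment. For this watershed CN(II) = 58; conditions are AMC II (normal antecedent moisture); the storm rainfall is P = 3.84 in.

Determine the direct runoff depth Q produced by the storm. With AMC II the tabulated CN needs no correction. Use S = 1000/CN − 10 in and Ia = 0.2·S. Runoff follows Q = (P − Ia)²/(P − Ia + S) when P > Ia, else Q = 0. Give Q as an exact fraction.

Average conditions: CN = 58 (no AMC adjustment).
Retention S: 1000/CN − 10 with CN=58.000 → S = 210/29 ≈ 7.241 in
Ia = 0.2·(210/29) = 42/29 in ≈ 1.448 in
P − Ia = 3.840 − 1.448 = 1734/725 ≈ 2.392 in (> 0, runoff occurs)
Q = (1734/725)²/((1734/725) + 210/29) = (3006756/525625)/(6984/725) = 83521/140650 in ≈ 0.594 in

Q = 83521/140650 in ≈ 0.594 in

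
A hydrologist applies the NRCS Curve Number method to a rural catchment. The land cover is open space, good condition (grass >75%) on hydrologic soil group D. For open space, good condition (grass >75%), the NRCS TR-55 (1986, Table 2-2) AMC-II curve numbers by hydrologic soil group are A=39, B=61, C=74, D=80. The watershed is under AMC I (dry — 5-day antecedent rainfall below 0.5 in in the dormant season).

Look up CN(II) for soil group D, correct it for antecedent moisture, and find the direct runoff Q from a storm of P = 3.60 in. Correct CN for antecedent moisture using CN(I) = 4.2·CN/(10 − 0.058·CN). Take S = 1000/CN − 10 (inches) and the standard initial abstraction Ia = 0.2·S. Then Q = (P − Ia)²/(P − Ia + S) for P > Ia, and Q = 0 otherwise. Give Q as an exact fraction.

Q = 64009/92190 in ≈ 0.694 in

NRCS table: open space, good condition (grass >75%), soil group D → CN(II) = 80
CN(I) from CN(II)=80: (4.2·80)/(10 − 0.058·80) = 4200/67 ≈ 62.687
S = 1000/(4200/67) − 10 = 125/21 in ≈ 5.952 in
Ia = 0.2S: 0.2·5.952 = 1.190 in (exactly 25/21)
P − Ia = 3.600 − 1.190 = 253/105 ≈ 2.410 in (> 0, runoff occurs)
Q = (253/105)²/((253/105) + 125/21) = (64009/11025)/(878/105) = 64009/92190 in ≈ 0.694 in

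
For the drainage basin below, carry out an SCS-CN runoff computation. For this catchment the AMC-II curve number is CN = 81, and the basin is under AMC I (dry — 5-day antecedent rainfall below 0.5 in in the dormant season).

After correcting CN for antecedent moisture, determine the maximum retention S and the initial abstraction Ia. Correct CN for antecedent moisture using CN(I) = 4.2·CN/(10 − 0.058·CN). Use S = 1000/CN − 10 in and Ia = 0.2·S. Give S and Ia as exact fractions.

S = 9500/1701 in ≈ 5.585 in; Ia = 1900/1701 in ≈ 1.117 in

Dry (AMC I): CN(I) = 4.2·81/(10 − 0.058·81) = (1701/5)/(2651/500) = 170100/2651 ≈ 64.164
Retention S: 1000/CN − 10 with CN=64.164 → S = 9500/1701 ≈ 5.585 in
Initial abstraction Ia = S/5 = (9500/1701)/5 = 1900/1701 ≈ 1.117 in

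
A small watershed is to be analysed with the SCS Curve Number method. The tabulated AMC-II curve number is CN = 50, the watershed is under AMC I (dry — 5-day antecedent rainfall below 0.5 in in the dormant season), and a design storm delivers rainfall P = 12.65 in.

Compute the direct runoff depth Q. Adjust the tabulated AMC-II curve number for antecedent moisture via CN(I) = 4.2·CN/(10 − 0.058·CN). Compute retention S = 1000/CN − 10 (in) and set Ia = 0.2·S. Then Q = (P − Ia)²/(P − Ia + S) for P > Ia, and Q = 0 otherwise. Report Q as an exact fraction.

Adjust CN=50 to AMC I: 4.2·50/(10 − 0.058·50) → 210 ÷ (71/10) = 2100/71 ≈ 29.577
Retention S: 1000/CN − 10 with CN=29.577 → S = 500/21 ≈ 23.810 in
Initial abstraction Ia = S/5 = (500/21)/5 = 100/21 ≈ 4.762 in
Since P=12.650 > Ia=4.762: effective rainfall P−Ia = 3313/420 in
Runoff Q = (P−Ia)²/(P−Ia+S) = (7.888)²/(7.888+23.810) = 10975969/5591460 ≈ 1.963 in

Q = 10975969/5591460 in ≈ 1.963 in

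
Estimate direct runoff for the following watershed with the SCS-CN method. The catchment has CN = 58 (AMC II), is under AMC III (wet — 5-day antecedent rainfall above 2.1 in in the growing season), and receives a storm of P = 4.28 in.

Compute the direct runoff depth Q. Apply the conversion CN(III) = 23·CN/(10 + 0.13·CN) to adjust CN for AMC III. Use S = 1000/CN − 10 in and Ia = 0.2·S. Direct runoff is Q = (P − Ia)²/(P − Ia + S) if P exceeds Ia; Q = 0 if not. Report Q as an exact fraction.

Wet (AMC III): CN(III) = 23·58/(10 + 0.13·58) = 1334/(877/50) = 66700/877 ≈ 76.055
S = 1000/(66700/877) − 10 = 2100/667 in ≈ 3.148 in
Ia = 0.2S: 0.2·3.148 = 0.630 in (exactly 420/667)
Excess rainfall: 4.280 − 0.630 = 3.650 in; P > Ia so Q > 0
Q = (60869/16675)²/((60869/16675) + 2100/667) = (3705035161/278055625)/(113369/16675) = 3705035161/1890428075 in ≈ 1.960 in

Q = 3705035161/1890428075 in ≈ 1.960 in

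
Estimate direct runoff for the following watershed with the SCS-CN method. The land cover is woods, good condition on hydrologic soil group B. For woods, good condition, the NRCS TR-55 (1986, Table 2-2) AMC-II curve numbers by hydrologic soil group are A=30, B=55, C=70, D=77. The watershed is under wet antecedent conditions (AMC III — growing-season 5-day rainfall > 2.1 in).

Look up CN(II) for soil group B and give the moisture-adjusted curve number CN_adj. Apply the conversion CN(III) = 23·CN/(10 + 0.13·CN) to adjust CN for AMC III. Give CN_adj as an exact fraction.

CN_adj = 25300/343 ≈ 73.761

NRCS table: woods, good condition, soil group B → CN(II) = 55
Wet (AMC III): CN(III) = 23·55/(10 + 0.13·55) = 1265/(343/20) = 25300/343 ≈ 73.761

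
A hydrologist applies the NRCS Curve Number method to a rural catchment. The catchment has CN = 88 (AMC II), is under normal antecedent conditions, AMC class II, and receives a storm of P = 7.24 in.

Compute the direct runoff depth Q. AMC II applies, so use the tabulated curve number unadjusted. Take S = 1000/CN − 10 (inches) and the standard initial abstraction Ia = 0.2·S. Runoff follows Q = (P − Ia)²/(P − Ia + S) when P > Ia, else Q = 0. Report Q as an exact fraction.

Average conditions: CN = 88 (no AMC adjustment).
Max retention: S = 1000/88 − 10 = 15/11 in (≈ 1.364 in)
Initial abstraction Ia = S/5 = (15/11)/5 = 3/11 ≈ 0.273 in
P − Ia = 7.240 − 0.273 = 1916/275 ≈ 6.967 in (> 0, runoff occurs)
Q: (1916/275)² ÷ (2291/275) = 3671056/630025 in (≈ 5.827 in)

Q = 3671056/630025 in ≈ 5.827 in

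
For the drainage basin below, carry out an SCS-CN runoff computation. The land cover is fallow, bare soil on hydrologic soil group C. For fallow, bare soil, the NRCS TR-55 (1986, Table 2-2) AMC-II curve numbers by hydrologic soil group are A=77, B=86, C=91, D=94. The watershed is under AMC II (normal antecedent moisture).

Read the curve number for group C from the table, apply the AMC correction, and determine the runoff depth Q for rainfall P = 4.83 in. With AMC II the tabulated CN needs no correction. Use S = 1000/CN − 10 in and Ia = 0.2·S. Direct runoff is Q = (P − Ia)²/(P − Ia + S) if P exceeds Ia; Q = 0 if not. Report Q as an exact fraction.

Q = 592291803/155164100 in ≈ 3.817 in

NRCS table: fallow, bare soil, soil group C → CN(II) = 91
AMC II — tabulated CN = 91 applies directly.
Retention S: 1000/CN − 10 with CN=91.000 → S = 90/91 ≈ 0.989 in
Ia = 0.2·(90/91) = 18/91 in ≈ 0.198 in
P − Ia = 4.830 − 0.198 = 42153/9100 ≈ 4.632 in (> 0, runoff occurs)
Q: (42153/9100)² ÷ (51153/9100) = 592291803/155164100 in (≈ 3.817 in)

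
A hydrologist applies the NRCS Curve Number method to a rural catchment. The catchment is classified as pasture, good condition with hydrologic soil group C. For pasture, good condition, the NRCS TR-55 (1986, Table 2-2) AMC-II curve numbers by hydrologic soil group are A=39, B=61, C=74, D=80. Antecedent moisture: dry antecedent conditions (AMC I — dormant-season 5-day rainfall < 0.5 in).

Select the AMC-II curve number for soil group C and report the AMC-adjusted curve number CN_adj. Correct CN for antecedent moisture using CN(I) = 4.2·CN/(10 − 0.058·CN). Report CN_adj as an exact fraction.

NRCS table: pasture, good condition, soil group C → CN(II) = 74
Dry (AMC I): CN(I) = 4.2·74/(10 − 0.058·74) = (1554/5)/(1427/250) = 77700/1427 ≈ 54.450

CN_adj = 77700/1427 ≈ 54.450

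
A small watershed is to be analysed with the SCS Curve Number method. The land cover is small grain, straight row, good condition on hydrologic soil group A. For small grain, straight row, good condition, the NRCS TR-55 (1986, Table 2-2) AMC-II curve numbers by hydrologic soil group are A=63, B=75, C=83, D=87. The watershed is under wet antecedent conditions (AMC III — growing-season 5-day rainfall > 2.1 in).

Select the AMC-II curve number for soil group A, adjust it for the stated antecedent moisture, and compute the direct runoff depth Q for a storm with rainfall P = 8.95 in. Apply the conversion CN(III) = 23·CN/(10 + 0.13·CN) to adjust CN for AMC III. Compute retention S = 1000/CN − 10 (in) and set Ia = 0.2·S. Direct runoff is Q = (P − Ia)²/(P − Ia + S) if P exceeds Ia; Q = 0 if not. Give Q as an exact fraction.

Q = 59814974041/9232187580 in ≈ 6.479 in

NRCS table: small grain, straight row, good condition, soil group A → CN(II) = 63
Adjust CN=63 to AMC III: 23·63/(10 + 0.13·63) → 1449 ÷ (1819/100) = 144900/1819 ≈ 79.659
Max retention: S = 1000/(144900/1819) − 10 = 3700/1449 in (≈ 2.553 in)
Ia = 0.2S: 0.2·2.553 = 0.511 in (exactly 740/1449)
P − Ia = 8.950 − 0.511 = 244571/28980 ≈ 8.439 in (> 0, runoff occurs)
Q: (244571/28980)² ÷ (318571/28980) = 59814974041/9232187580 in (≈ 6.479 in)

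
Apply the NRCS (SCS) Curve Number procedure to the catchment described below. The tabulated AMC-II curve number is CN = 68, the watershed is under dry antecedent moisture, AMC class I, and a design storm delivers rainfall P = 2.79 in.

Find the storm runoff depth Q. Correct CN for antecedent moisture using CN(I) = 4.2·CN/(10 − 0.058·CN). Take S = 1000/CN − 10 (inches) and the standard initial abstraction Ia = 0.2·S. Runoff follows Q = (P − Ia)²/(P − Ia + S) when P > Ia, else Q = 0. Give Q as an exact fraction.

CN(I) from CN(II)=68: (4.2·68)/(10 − 0.058·68) = 35700/757 ≈ 47.160
Max retention: S = 1000/(35700/757) − 10 = 4000/357 in (≈ 11.204 in)
Ia = 0.2S: 0.2·11.204 = 2.241 in (exactly 800/357)
Since P=2.790 > Ia=2.241: effective rainfall P−Ia = 19603/35700 in
Q: (19603/35700)² ÷ (419603/35700) = 384277609/14979827100 in (≈ 0.026 in)

Q = 384277609/14979827100 in ≈ 0.026 in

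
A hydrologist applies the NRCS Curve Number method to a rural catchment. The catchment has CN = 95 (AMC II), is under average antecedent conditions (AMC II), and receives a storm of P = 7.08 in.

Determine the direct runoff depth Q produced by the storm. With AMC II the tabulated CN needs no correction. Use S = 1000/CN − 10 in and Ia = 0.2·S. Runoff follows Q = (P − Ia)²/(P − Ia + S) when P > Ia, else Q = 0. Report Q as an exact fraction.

Q = 10975969/1692425 in ≈ 6.485 in

CN(II) = 95; AMC II needs no correction.
Retention S: 1000/CN − 10 with CN=95.000 → S = 10/19 ≈ 0.526 in
Ia = 0.2·(10/19) = 2/19 in ≈ 0.105 in
Excess rainfall: 7.080 − 0.105 = 6.975 in; P > Ia so Q > 0
Q: (3313/475)² ÷ (3563/475) = 10975969/1692425 in (≈ 6.485 in)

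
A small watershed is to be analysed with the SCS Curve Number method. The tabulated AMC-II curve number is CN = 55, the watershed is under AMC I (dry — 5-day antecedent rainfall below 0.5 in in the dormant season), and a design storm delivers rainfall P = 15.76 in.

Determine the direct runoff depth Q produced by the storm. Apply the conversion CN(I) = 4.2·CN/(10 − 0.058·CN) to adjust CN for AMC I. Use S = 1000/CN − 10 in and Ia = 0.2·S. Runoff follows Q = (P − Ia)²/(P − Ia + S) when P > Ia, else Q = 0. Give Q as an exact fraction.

Adjust CN=55 to AMC I: 4.2·55/(10 − 0.058·55) → 231 ÷ (681/100) = 7700/227 ≈ 33.921
Retention S: 1000/CN − 10 with CN=33.921 → S = 1500/77 ≈ 19.481 in
Ia = 0.2·(1500/77) = 300/77 in ≈ 3.896 in
Since P=15.760 > Ia=3.896: effective rainfall P−Ia = 22838/1925 in
Runoff Q = (P−Ia)²/(P−Ia+S) = (11.864)²/(11.864+19.481) = 260787122/58075325 ≈ 4.490 in

Q = 260787122/58075325 in ≈ 4.490 in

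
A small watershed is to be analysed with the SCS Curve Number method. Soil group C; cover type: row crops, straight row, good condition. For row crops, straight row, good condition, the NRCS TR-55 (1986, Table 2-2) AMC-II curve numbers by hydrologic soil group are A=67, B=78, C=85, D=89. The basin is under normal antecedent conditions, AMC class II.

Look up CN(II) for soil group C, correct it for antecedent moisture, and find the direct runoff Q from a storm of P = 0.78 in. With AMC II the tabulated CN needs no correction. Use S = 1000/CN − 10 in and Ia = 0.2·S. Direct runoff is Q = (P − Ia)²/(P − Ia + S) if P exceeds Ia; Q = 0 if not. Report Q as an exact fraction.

NRCS table: row crops, straight row, good condition, soil group C → CN(II) = 85
Average conditions: CN = 85 (no AMC adjustment).
Retention S: 1000/CN − 10 with CN=85.000 → S = 30/17 ≈ 1.765 in
Initial abstraction Ia = S/5 = (30/17)/5 = 6/17 ≈ 0.353 in
Since P=0.780 > Ia=0.353: effective rainfall P−Ia = 363/850 in
Q = (363/850)²/((363/850) + 30/17) = (131769/722500)/(1863/850) = 14641/175950 in ≈ 0.083 in

Q = 14641/175950 in ≈ 0.083 in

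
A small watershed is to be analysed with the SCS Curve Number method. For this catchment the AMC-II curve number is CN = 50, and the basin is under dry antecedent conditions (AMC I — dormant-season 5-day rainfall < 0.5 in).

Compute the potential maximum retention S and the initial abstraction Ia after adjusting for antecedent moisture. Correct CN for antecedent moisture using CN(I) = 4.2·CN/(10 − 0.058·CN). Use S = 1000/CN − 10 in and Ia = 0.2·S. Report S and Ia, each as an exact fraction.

S = 500/21 in ≈ 23.810 in; Ia = 100/21 in ≈ 4.762 in

Adjust CN=50 to AMC I: 4.2·50/(10 − 0.058·50) → 210 ÷ (71/10) = 2100/71 ≈ 29.577
Retention S: 1000/CN − 10 with CN=29.577 → S = 500/21 ≈ 23.810 in
Ia = 0.2S: 0.2·23.810 = 4.762 in (exactly 100/21)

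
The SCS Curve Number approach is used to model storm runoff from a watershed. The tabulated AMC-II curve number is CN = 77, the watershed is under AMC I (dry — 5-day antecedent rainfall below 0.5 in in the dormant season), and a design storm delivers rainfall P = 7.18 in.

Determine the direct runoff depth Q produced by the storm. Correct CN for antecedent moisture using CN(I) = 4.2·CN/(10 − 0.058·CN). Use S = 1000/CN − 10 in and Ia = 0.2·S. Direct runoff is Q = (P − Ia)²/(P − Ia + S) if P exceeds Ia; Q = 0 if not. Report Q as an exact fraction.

Q = 216693043009/84124667550 in ≈ 2.576 in

Dry (AMC I): CN(I) = 4.2·77/(10 − 0.058·77) = (1617/5)/(2767/500) = 161700/2767 ≈ 58.439
S = 1000/(161700/2767) − 10 = 11500/1617 in ≈ 7.112 in
Ia = 0.2·(11500/1617) = 2300/1617 in ≈ 1.422 in
P − Ia = 7.180 − 1.422 = 465503/80850 ≈ 5.758 in (> 0, runoff occurs)
Q: (465503/80850)² ÷ (1040503/80850) = 216693043009/84124667550 in (≈ 2.576 in)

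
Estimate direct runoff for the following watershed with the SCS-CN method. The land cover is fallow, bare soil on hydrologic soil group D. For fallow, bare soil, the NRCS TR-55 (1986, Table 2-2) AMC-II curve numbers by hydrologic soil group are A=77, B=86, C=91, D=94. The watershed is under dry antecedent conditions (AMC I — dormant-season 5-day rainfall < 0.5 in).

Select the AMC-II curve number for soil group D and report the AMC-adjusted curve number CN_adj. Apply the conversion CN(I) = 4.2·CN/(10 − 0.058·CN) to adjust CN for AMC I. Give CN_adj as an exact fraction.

CN_adj = 32900/379 ≈ 86.807

NRCS table: fallow, bare soil, soil group D → CN(II) = 94
Dry (AMC I): CN(I) = 4.2·94/(10 − 0.058·94) = (1974/5)/(1137/250) = 32900/379 ≈ 86.807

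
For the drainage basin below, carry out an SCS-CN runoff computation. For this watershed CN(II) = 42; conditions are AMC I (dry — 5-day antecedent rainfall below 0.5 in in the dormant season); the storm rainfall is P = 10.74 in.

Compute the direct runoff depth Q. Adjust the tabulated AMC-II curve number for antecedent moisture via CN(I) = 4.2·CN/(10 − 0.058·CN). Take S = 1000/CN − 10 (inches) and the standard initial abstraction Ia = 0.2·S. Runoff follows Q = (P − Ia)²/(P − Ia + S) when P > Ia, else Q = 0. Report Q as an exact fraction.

Q = 8430361489/18010814850 in ≈ 0.468 in

Dry (AMC I): CN(I) = 4.2·42/(10 − 0.058·42) = (882/5)/(1891/250) = 44100/1891 ≈ 23.321
Max retention: S = 1000/(44100/1891) − 10 = 14500/441 in (≈ 32.880 in)
Ia = 0.2S: 0.2·32.880 = 6.576 in (exactly 2900/441)
Since P=10.740 > Ia=6.576: effective rainfall P−Ia = 91817/22050 in
Q = (91817/22050)²/((91817/22050) + 14500/441) = (8430361489/486202500)/(816817/22050) = 8430361489/18010814850 in ≈ 0.468 in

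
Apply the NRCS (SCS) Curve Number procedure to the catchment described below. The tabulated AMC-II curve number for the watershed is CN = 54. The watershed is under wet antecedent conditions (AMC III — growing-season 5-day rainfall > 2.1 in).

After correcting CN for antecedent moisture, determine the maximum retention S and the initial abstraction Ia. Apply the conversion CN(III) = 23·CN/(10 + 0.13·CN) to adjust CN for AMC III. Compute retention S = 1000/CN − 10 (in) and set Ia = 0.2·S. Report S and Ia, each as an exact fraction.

S = 100/27 in ≈ 3.704 in; Ia = 20/27 in ≈ 0.741 in

Wet (AMC III): CN(III) = 23·54/(10 + 0.13·54) = 1242/(851/50) = 2700/37 ≈ 72.973
Retention S: 1000/CN − 10 with CN=72.973 → S = 100/27 ≈ 3.704 in
Initial abstraction Ia = S/5 = (100/27)/5 = 20/27 ≈ 0.741 in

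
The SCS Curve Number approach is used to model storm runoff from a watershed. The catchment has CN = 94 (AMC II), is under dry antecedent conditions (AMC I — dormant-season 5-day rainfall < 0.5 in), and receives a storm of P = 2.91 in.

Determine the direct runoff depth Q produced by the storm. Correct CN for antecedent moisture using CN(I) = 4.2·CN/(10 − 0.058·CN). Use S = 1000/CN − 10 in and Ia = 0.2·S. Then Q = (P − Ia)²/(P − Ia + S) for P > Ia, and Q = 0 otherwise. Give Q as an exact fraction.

Q = 7351176121/4465813100 in ≈ 1.646 in

Dry (AMC I): CN(I) = 4.2·94/(10 − 0.058·94) = (1974/5)/(1137/250) = 32900/379 ≈ 86.807
Max retention: S = 1000/(32900/379) − 10 = 500/329 in (≈ 1.520 in)
Initial abstraction Ia = S/5 = (500/329)/5 = 100/329 ≈ 0.304 in
Since P=2.910 > Ia=0.304: effective rainfall P−Ia = 85739/32900 in
Q: (85739/32900)² ÷ (135739/32900) = 7351176121/4465813100 in (≈ 1.646 in)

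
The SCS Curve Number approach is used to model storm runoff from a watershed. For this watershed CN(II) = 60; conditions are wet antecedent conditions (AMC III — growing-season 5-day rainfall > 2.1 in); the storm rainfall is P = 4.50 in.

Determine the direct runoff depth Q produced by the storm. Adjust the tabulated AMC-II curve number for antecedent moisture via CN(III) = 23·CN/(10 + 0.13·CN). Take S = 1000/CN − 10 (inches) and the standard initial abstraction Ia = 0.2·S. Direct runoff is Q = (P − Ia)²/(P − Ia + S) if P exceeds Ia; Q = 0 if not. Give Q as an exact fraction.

Q = 292681/129858 in ≈ 2.254 in

CN(III) from CN(II)=60: (23·60)/(10 + 0.13·60) = 6900/89 ≈ 77.528
Max retention: S = 1000/(6900/89) − 10 = 200/69 in (≈ 2.899 in)
Ia = 0.2S: 0.2·2.899 = 0.580 in (exactly 40/69)
P − Ia = 4.500 − 0.580 = 541/138 ≈ 3.920 in (> 0, runoff occurs)
Runoff Q = (P−Ia)²/(P−Ia+S) = (3.920)²/(3.920+2.899) = 292681/129858 ≈ 2.254 in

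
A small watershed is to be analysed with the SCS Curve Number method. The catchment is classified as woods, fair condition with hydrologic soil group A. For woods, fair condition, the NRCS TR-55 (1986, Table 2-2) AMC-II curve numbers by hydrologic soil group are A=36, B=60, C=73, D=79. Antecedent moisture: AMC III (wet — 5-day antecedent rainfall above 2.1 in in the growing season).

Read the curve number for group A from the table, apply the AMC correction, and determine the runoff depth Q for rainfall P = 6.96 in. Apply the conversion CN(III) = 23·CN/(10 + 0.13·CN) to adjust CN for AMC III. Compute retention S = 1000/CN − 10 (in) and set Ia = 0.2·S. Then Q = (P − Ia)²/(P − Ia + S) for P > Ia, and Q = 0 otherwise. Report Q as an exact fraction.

NRCS table: woods, fair condition, soil group A → CN(II) = 36
Wet (AMC III): CN(III) = 23·36/(10 + 0.13·36) = 828/(367/25) = 20700/367 ≈ 56.403
Retention S: 1000/CN − 10 with CN=56.403 → S = 1600/207 ≈ 7.729 in
Initial abstraction Ia = S/5 = (1600/207)/5 = 320/207 ≈ 1.546 in
P − Ia = 6.960 − 1.546 = 28018/5175 ≈ 5.414 in (> 0, runoff occurs)
Q = (28018/5175)²/((28018/5175) + 1600/207) = (785008324/26780625)/(68018/5175) = 392504162/175996575 in ≈ 2.230 in

Q = 392504162/175996575 in ≈ 2.230 in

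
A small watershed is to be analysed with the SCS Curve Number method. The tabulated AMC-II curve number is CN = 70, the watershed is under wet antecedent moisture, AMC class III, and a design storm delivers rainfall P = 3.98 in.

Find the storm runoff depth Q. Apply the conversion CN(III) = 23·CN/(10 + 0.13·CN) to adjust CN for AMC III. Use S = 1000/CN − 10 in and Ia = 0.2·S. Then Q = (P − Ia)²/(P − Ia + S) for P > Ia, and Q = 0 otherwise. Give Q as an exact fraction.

CN(III) from CN(II)=70: (23·70)/(10 + 0.13·70) = 16100/191 ≈ 84.293
S = 1000/(16100/191) − 10 = 300/161 in ≈ 1.863 in
Initial abstraction Ia = S/5 = (300/161)/5 = 60/161 ≈ 0.373 in
Since P=3.980 > Ia=0.373: effective rainfall P−Ia = 29039/8050 in
Q: (29039/8050)² ÷ (44039/8050) = 843263521/354513950 in (≈ 2.379 in)

Q = 843263521/354513950 in ≈ 2.379 in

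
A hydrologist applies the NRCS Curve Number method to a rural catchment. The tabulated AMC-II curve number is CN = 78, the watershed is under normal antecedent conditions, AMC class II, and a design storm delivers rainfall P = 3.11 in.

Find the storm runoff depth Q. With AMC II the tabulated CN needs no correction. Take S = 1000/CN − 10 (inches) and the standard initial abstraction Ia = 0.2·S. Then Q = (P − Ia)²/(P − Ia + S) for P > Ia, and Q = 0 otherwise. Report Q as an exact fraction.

Q = 98585041/81623100 in ≈ 1.208 in

CN(II) = 78; AMC II needs no correction.
Max retention: S = 1000/78 − 10 = 110/39 in (≈ 2.821 in)
Ia = 0.2S: 0.2·2.821 = 0.564 in (exactly 22/39)
Since P=3.110 > Ia=0.564: effective rainfall P−Ia = 9929/3900 in
Q: (9929/3900)² ÷ (20929/3900) = 98585041/81623100 in (≈ 1.208 in)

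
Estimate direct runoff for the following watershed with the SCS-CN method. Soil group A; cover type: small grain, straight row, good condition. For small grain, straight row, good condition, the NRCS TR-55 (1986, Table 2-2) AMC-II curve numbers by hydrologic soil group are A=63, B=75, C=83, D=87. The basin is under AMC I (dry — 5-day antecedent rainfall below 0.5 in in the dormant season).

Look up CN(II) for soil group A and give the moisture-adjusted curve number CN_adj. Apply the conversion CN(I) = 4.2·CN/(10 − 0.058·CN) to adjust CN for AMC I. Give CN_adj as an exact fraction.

CN_adj = 132300/3173 ≈ 41.696

NRCS table: small grain, straight row, good condition, soil group A → CN(II) = 63
CN(I) from CN(II)=63: (4.2·63)/(10 − 0.058·63) = 132300/3173 ≈ 41.696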